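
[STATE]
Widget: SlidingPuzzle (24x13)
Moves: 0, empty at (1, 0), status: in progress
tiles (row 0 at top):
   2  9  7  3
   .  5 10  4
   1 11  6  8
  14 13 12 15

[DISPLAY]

┌────┬────┬────┬────┐   
│  2 │  9 │  7 │  3 │   
├────┼────┼────┼────┤   
│    │  5 │ 10 │  4 │   
├────┼────┼────┼────┤   
│  1 │ 11 │  6 │  8 │   
├────┼────┼────┼────┤   
│ 14 │ 13 │ 12 │ 15 │   
└────┴────┴────┴────┘   
Moves: 0                
                        
                        
                        


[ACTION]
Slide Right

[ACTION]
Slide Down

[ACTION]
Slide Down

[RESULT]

┌────┬────┬────┬────┐   
│    │  9 │  7 │  3 │   
├────┼────┼────┼────┤   
│  2 │  5 │ 10 │  4 │   
├────┼────┼────┼────┤   
│  1 │ 11 │  6 │  8 │   
├────┼────┼────┼────┤   
│ 14 │ 13 │ 12 │ 15 │   
└────┴────┴────┴────┘   
Moves: 1                
                        
                        
                        


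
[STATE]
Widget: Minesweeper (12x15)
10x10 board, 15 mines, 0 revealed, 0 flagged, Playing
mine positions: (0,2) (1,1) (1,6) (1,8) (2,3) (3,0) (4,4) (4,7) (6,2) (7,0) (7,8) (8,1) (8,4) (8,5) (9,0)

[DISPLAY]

■■■■■■■■■■  
■■■■■■■■■■  
■■■■■■■■■■  
■■■■■■■■■■  
■■■■■■■■■■  
■■■■■■■■■■  
■■■■■■■■■■  
■■■■■■■■■■  
■■■■■■■■■■  
■■■■■■■■■■  
            
            
            
            
            


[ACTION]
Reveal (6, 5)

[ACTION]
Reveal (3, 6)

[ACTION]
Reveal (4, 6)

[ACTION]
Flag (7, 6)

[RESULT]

■■■■■■■■■■  
■■■■■■■■■■  
■■■■■■■■■■  
■■■■■■1■■■  
■■■■■■1■■■  
■■■21111■■  
■■■1   1■■  
■■■22211■■  
■■■■■■■■■■  
■■■■■■■■■■  
            
            
            
            
            


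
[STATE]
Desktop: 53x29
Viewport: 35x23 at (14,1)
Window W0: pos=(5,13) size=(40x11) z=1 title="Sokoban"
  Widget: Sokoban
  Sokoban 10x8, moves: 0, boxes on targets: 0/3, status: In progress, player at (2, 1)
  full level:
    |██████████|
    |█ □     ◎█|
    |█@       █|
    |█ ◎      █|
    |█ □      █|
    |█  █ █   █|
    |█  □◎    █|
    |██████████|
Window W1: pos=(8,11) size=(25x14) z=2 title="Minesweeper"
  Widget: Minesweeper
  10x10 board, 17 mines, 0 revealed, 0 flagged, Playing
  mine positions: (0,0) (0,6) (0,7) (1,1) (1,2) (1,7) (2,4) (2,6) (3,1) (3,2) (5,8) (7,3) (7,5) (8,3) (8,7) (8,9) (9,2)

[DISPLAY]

                                   
                                   
                                   
                                   
                                   
                                   
                                   
                                   
                                   
                                   
━━━━━━━━━━━━━━━━━━┓                
sweeper           ┃                
──────────────────┨━━━━━━━━━━━┓    
■■■■■             ┃           ┃    
■■■■■             ┃───────────┨    
■■■■■             ┃           ┃    
■■■■■             ┃           ┃    
■■■■■             ┃           ┃    
■■■■■             ┃           ┃    
■■■■■             ┃           ┃    
■■■■■             ┃           ┃    
■■■■■             ┃           ┃    
■■■■■             ┃━━━━━━━━━━━┛    


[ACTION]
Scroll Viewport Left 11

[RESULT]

                                   
                                   
                                   
                                   
                                   
                                   
                                   
                                   
                                   
                                   
     ┏━━━━━━━━━━━━━━━━━━━━━━━┓     
     ┃ Minesweeper           ┃     
  ┏━━┠───────────────────────┨━━━━━
  ┃ S┃■■■■■■■■■■             ┃     
  ┠──┃■■■■■■■■■■             ┃─────
  ┃██┃■■■■■■■■■■             ┃     
  ┃█ ┃■■■■■■■■■■             ┃     
  ┃█@┃■■■■■■■■■■             ┃     
  ┃█ ┃■■■■■■■■■■             ┃     
  ┃█ ┃■■■■■■■■■■             ┃     
  ┃█ ┃■■■■■■■■■■             ┃     
  ┃█ ┃■■■■■■■■■■             ┃     
  ┗━━┃■■■■■■■■■■             ┃━━━━━


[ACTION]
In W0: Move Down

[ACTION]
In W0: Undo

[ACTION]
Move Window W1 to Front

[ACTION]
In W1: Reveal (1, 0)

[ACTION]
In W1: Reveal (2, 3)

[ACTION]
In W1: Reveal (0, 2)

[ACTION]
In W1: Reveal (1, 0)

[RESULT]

                                   
                                   
                                   
                                   
                                   
                                   
                                   
                                   
                                   
                                   
     ┏━━━━━━━━━━━━━━━━━━━━━━━┓     
     ┃ Minesweeper           ┃     
  ┏━━┠───────────────────────┨━━━━━
  ┃ S┃■■2■■■■■■■             ┃     
  ┠──┃2■■■■■■■■■             ┃─────
  ┃██┃■■■3■■■■■■             ┃     
  ┃█ ┃■■■■■■■■■■             ┃     
  ┃█@┃■■■■■■■■■■             ┃     
  ┃█ ┃■■■■■■■■■■             ┃     
  ┃█ ┃■■■■■■■■■■             ┃     
  ┃█ ┃■■■■■■■■■■             ┃     
  ┃█ ┃■■■■■■■■■■             ┃     
  ┗━━┃■■■■■■■■■■             ┃━━━━━


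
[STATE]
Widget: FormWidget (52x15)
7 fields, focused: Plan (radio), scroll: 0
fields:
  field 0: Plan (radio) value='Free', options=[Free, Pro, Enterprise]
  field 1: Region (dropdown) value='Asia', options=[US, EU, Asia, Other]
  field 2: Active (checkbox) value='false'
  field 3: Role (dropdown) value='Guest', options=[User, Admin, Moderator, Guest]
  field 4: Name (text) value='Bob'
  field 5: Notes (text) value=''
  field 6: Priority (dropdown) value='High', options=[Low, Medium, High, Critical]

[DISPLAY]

> Plan:       (●) Free  ( ) Pro  ( ) Enterprise     
  Region:     [Asia                               ▼]
  Active:     [ ]                                   
  Role:       [Guest                              ▼]
  Name:       [Bob                                 ]
  Notes:      [                                    ]
  Priority:   [High                               ▼]
                                                    
                                                    
                                                    
                                                    
                                                    
                                                    
                                                    
                                                    


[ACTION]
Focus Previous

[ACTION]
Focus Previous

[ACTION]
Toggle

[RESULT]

  Plan:       (●) Free  ( ) Pro  ( ) Enterprise     
  Region:     [Asia                               ▼]
  Active:     [ ]                                   
  Role:       [Guest                              ▼]
  Name:       [Bob                                 ]
> Notes:      [                                    ]
  Priority:   [High                               ▼]
                                                    
                                                    
                                                    
                                                    
                                                    
                                                    
                                                    
                                                    


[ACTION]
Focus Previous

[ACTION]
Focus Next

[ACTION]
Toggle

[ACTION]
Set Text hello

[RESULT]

  Plan:       (●) Free  ( ) Pro  ( ) Enterprise     
  Region:     [Asia                               ▼]
  Active:     [ ]                                   
  Role:       [Guest                              ▼]
  Name:       [Bob                                 ]
> Notes:      [hello                               ]
  Priority:   [High                               ▼]
                                                    
                                                    
                                                    
                                                    
                                                    
                                                    
                                                    
                                                    


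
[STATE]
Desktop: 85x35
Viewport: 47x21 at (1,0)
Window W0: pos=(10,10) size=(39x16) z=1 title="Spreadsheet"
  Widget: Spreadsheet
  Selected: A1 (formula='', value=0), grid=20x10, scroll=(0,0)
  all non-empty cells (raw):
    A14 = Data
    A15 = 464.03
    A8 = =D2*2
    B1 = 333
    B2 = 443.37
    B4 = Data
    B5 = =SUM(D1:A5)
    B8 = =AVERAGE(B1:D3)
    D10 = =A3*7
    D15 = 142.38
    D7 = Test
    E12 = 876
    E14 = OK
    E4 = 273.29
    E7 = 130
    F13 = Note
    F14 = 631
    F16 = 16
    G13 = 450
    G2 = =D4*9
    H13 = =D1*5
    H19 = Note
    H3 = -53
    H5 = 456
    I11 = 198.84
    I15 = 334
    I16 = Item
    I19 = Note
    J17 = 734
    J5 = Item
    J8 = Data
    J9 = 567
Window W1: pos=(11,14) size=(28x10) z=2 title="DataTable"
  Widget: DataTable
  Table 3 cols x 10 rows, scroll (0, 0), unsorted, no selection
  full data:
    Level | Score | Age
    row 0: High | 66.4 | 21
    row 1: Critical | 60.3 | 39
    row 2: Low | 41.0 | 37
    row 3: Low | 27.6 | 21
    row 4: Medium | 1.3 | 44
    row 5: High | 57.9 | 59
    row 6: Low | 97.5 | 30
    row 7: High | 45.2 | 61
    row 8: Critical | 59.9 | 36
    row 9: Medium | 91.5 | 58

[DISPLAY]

                                               
                                               
                                               
                                               
                                               
                                               
                                               
                                               
                                               
                                               
         ┏━━━━━━━━━━━━━━━━━━━━━━━━━━━━━━━━━━━━━
         ┃ Spreadsheet                         
         ┠─────────────────────────────────────
         ┃A1:                                  
         ┃┏━━━━━━━━━━━━━━━━━━━━━━━━━━┓   D     
         ┃┃ DataTable                ┃---------
         ┃┠──────────────────────────┨       0 
         ┃┃Level   │Score│Age        ┃       0 
         ┃┃────────┼─────┼───        ┃       0 
         ┃┃High    │66.4 │21         ┃       0 
         ┃┃Critical│60.3 │39         ┃       0 


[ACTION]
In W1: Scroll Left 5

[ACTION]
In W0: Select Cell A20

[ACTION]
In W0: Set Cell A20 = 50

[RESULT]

                                               
                                               
                                               
                                               
                                               
                                               
                                               
                                               
                                               
                                               
         ┏━━━━━━━━━━━━━━━━━━━━━━━━━━━━━━━━━━━━━
         ┃ Spreadsheet                         
         ┠─────────────────────────────────────
         ┃A20: 50                              
         ┃┏━━━━━━━━━━━━━━━━━━━━━━━━━━┓   D     
         ┃┃ DataTable                ┃---------
         ┃┠──────────────────────────┨       0 
         ┃┃Level   │Score│Age        ┃       0 
         ┃┃────────┼─────┼───        ┃       0 
         ┃┃High    │66.4 │21         ┃       0 
         ┃┃Critical│60.3 │39         ┃       0 


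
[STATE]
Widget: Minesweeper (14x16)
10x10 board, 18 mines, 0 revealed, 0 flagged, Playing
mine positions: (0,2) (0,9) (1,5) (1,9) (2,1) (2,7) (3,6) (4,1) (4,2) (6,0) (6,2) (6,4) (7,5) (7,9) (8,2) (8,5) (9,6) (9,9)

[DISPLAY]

■■■■■■■■■■    
■■■■■■■■■■    
■■■■■■■■■■    
■■■■■■■■■■    
■■■■■■■■■■    
■■■■■■■■■■    
■■■■■■■■■■    
■■■■■■■■■■    
■■■■■■■■■■    
■■■■■■■■■■    
              
              
              
              
              
              


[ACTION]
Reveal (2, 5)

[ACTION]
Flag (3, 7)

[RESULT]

■■■■■■■■■■    
■■■■■■■■■■    
■■■■■2■■■■    
■■■■■■■⚑■■    
■■■■■■■■■■    
■■■■■■■■■■    
■■■■■■■■■■    
■■■■■■■■■■    
■■■■■■■■■■    
■■■■■■■■■■    
              
              
              
              
              
              


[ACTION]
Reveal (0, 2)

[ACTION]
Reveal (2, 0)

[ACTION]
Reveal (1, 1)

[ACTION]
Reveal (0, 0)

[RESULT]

■■✹■■■■■■✹    
■■■■■✹■■■✹    
■✹■■■2■✹■■    
■■■■■■✹⚑■■    
■✹✹■■■■■■■    
■■■■■■■■■■    
✹■✹■✹■■■■■    
■■■■■✹■■■✹    
■■✹■■✹■■■■    
■■■■■■✹■■✹    
              
              
              
              
              
              


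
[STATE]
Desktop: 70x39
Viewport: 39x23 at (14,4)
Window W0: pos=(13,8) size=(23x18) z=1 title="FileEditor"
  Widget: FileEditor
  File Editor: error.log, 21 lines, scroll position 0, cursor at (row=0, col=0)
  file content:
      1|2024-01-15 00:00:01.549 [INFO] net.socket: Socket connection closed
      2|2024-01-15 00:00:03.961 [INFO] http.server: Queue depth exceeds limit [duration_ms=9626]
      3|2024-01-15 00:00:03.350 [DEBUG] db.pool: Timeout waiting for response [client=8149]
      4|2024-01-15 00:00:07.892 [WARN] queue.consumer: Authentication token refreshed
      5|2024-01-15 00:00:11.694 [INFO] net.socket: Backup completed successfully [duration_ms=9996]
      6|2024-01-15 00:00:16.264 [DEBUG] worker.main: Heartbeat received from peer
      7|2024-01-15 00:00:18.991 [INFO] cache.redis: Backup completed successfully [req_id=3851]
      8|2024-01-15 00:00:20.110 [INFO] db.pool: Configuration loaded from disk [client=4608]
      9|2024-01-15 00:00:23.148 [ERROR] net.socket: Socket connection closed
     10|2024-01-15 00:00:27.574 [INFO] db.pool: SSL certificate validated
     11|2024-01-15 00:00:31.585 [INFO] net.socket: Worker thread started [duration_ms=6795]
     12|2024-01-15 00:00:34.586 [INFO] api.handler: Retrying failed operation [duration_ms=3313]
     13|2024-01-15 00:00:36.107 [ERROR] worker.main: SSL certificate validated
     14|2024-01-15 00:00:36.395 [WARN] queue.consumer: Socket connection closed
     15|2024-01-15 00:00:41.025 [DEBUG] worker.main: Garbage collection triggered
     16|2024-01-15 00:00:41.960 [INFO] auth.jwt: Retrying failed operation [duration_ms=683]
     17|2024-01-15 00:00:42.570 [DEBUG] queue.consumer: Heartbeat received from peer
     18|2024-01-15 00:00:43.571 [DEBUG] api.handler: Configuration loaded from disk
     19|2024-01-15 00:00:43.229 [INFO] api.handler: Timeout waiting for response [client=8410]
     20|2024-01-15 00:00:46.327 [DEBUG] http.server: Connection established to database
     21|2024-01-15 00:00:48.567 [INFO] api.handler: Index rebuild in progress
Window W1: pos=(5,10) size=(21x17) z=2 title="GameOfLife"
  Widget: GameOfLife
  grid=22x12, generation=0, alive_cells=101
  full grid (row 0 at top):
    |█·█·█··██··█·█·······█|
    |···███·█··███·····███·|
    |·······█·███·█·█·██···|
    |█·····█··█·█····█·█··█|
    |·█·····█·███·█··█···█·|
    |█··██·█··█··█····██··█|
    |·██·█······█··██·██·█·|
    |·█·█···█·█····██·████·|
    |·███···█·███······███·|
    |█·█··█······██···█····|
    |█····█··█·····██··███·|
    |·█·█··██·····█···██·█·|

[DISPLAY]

                                       
                                       
                                       
                                       
━━━━━━━━━━━━━━━━━━━━━┓                 
 FileEditor          ┃                 
━━━━━━━━━━━┓─────────┨                 
ife        ┃0:00:01.▲┃                 
───────────┨0:00:03.█┃                 
           ┃0:00:03.░┃                 
··█·█······┃0:00:07.░┃                 
·███·····██┃0:00:11.░┃                 
███·█·█·██·┃0:00:16.░┃                 
█·█····█·█·┃0:00:18.░┃                 
███·█··█···┃0:00:20.░┃                 
█··█····██·┃0:00:23.░┃                 
··█··██·██·┃0:00:27.░┃                 
█····██·███┃0:00:31.░┃                 
███······██┃0:00:34.░┃                 
···██···█··┃0:00:36.░┃                 
·····██··██┃0:00:36.▼┃                 
····█···██·┃━━━━━━━━━┛                 
━━━━━━━━━━━┛                           


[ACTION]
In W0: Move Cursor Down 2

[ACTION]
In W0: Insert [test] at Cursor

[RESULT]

                                       
                                       
                                       
                                       
━━━━━━━━━━━━━━━━━━━━━┓                 
 FileEditor          ┃                 
━━━━━━━━━━━┓─────────┨                 
ife        ┃0:00:01.▲┃                 
───────────┨0:00:03.█┃                 
           ┃15 00:00░┃                 
··█·█······┃0:00:07.░┃                 
·███·····██┃0:00:11.░┃                 
███·█·█·██·┃0:00:16.░┃                 
█·█····█·█·┃0:00:18.░┃                 
███·█··█···┃0:00:20.░┃                 
█··█····██·┃0:00:23.░┃                 
··█··██·██·┃0:00:27.░┃                 
█····██·███┃0:00:31.░┃                 
███······██┃0:00:34.░┃                 
···██···█··┃0:00:36.░┃                 
·····██··██┃0:00:36.▼┃                 
····█···██·┃━━━━━━━━━┛                 
━━━━━━━━━━━┛                           


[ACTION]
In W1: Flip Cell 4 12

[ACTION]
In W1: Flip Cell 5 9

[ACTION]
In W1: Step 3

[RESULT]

                                       
                                       
                                       
                                       
━━━━━━━━━━━━━━━━━━━━━┓                 
 FileEditor          ┃                 
━━━━━━━━━━━┓─────────┨                 
ife        ┃0:00:01.▲┃                 
───────────┨0:00:03.█┃                 
           ┃15 00:00░┃                 
█··········┃0:00:07.░┃                 
█·······█·█┃0:00:11.░┃                 
██····██·██┃0:00:16.░┃                 
····██·█···┃0:00:18.░┃                 
█···██·█·█·┃0:00:20.░┃                 
······██·█·┃0:00:23.░┃                 
······██·█·┃0:00:27.░┃                 
······███··┃0:00:31.░┃                 
······██···┃0:00:34.░┃                 
█······█·█·┃0:00:36.░┃                 
█···██····█┃0:00:36.▼┃                 
····█████·█┃━━━━━━━━━┛                 
━━━━━━━━━━━┛                           


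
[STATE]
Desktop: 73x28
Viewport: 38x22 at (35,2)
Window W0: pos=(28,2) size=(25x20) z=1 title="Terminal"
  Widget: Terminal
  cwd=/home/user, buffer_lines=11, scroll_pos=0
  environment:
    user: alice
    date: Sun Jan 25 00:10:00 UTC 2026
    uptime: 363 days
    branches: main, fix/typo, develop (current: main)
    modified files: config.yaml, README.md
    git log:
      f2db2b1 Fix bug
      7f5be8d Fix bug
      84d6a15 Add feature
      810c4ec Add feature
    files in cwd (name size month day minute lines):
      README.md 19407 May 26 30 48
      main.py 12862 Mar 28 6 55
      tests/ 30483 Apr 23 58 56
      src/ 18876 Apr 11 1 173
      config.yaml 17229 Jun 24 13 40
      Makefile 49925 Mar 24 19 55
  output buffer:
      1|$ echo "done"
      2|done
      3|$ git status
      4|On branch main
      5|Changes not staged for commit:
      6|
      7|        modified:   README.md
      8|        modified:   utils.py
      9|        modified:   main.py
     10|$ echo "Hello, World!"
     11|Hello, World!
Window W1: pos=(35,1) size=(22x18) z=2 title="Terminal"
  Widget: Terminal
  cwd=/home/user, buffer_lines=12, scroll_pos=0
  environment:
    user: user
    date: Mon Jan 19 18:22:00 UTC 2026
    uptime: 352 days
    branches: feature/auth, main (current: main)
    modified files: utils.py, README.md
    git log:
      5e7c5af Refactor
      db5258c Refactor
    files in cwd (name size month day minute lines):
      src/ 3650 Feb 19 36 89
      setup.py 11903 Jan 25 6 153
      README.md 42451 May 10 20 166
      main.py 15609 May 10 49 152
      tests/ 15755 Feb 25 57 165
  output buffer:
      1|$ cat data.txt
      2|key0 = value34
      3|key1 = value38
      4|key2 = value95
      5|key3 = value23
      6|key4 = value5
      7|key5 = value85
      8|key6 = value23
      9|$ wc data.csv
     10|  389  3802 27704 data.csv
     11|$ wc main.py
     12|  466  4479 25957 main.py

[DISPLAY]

┃ Terminal           ┃                
┠────────────────────┨                
┃$ cat data.txt      ┃                
┃key0 = value34      ┃                
┃key1 = value38      ┃                
┃key2 = value95      ┃                
┃key3 = value23      ┃                
┃key4 = value5       ┃                
┃key5 = value85      ┃                
┃key6 = value23      ┃                
┃$ wc data.csv       ┃                
┃  389  3802 27704 da┃                
┃$ wc main.py        ┃                
┃  466  4479 25957 ma┃                
┃$ █                 ┃                
┃                    ┃                
┗━━━━━━━━━━━━━━━━━━━━┛                
                 ┃                    
                 ┃                    
━━━━━━━━━━━━━━━━━┛                    
                                      
                                      


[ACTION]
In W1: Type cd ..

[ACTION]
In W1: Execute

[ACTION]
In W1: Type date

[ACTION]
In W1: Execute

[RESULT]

┃ Terminal           ┃                
┠────────────────────┨                
┃key2 = value95      ┃                
┃key3 = value23      ┃                
┃key4 = value5       ┃                
┃key5 = value85      ┃                
┃key6 = value23      ┃                
┃$ wc data.csv       ┃                
┃  389  3802 27704 da┃                
┃$ wc main.py        ┃                
┃  466  4479 25957 ma┃                
┃$ cd ..             ┃                
┃                    ┃                
┃$ date              ┃                
┃Mon Jan 19 18:22:00 ┃                
┃$ █                 ┃                
┗━━━━━━━━━━━━━━━━━━━━┛                
                 ┃                    
                 ┃                    
━━━━━━━━━━━━━━━━━┛                    
                                      
                                      


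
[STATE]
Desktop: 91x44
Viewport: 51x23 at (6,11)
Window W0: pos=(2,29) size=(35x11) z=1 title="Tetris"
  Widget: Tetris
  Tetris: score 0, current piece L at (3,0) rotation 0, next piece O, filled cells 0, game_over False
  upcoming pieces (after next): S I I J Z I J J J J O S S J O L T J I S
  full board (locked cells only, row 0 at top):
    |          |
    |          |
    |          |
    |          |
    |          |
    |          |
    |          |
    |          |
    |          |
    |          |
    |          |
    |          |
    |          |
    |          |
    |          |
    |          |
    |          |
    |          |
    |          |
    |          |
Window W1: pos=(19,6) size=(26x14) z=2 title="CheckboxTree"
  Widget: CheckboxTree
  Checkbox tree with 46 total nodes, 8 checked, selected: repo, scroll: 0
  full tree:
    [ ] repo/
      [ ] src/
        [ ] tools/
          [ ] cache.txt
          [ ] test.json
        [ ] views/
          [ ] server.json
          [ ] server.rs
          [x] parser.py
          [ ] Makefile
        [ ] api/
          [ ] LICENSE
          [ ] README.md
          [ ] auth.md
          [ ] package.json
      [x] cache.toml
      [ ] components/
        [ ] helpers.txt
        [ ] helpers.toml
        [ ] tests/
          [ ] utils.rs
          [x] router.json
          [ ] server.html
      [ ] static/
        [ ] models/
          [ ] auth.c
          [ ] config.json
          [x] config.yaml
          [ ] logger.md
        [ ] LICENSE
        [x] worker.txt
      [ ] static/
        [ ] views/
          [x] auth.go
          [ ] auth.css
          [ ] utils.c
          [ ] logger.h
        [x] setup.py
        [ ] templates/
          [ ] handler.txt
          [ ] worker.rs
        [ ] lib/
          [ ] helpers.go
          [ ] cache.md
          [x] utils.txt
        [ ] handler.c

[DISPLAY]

             ┃     [ ] tools/         ┃            
             ┃       [ ] cache.txt    ┃            
             ┃       [ ] test.json    ┃            
             ┃     [-] views/         ┃            
             ┃       [ ] server.json  ┃            
             ┃       [ ] server.rs    ┃            
             ┃       [x] parser.py    ┃            
             ┃       [ ] Makefile     ┃            
             ┗━━━━━━━━━━━━━━━━━━━━━━━━┛            
                                                   
                                                   
                                                   
                                                   
                                                   
                                                   
                                                   
                                                   
                                                   
━━━━━━━━━━━━━━━━━━━━━━━━━━━━━━┓                    
tris                          ┃                    
──────────────────────────────┨                    
       │Next:                 ┃                    
       │▓▓                    ┃                    


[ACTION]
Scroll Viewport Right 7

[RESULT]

      ┃     [ ] tools/         ┃                   
      ┃       [ ] cache.txt    ┃                   
      ┃       [ ] test.json    ┃                   
      ┃     [-] views/         ┃                   
      ┃       [ ] server.json  ┃                   
      ┃       [ ] server.rs    ┃                   
      ┃       [x] parser.py    ┃                   
      ┃       [ ] Makefile     ┃                   
      ┗━━━━━━━━━━━━━━━━━━━━━━━━┛                   
                                                   
                                                   
                                                   
                                                   
                                                   
                                                   
                                                   
                                                   
                                                   
━━━━━━━━━━━━━━━━━━━━━━━┓                           
                       ┃                           
───────────────────────┨                           
│Next:                 ┃                           
│▓▓                    ┃                           


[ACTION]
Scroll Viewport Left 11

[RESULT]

                 ┃     [ ] tools/         ┃        
                 ┃       [ ] cache.txt    ┃        
                 ┃       [ ] test.json    ┃        
                 ┃     [-] views/         ┃        
                 ┃       [ ] server.json  ┃        
                 ┃       [ ] server.rs    ┃        
                 ┃       [x] parser.py    ┃        
                 ┃       [ ] Makefile     ┃        
                 ┗━━━━━━━━━━━━━━━━━━━━━━━━┛        
                                                   
                                                   
                                                   
                                                   
                                                   
                                                   
                                                   
                                                   
                                                   
┏━━━━━━━━━━━━━━━━━━━━━━━━━━━━━━━━━┓                
┃ Tetris                          ┃                
┠─────────────────────────────────┨                
┃          │Next:                 ┃                
┃          │▓▓                    ┃                


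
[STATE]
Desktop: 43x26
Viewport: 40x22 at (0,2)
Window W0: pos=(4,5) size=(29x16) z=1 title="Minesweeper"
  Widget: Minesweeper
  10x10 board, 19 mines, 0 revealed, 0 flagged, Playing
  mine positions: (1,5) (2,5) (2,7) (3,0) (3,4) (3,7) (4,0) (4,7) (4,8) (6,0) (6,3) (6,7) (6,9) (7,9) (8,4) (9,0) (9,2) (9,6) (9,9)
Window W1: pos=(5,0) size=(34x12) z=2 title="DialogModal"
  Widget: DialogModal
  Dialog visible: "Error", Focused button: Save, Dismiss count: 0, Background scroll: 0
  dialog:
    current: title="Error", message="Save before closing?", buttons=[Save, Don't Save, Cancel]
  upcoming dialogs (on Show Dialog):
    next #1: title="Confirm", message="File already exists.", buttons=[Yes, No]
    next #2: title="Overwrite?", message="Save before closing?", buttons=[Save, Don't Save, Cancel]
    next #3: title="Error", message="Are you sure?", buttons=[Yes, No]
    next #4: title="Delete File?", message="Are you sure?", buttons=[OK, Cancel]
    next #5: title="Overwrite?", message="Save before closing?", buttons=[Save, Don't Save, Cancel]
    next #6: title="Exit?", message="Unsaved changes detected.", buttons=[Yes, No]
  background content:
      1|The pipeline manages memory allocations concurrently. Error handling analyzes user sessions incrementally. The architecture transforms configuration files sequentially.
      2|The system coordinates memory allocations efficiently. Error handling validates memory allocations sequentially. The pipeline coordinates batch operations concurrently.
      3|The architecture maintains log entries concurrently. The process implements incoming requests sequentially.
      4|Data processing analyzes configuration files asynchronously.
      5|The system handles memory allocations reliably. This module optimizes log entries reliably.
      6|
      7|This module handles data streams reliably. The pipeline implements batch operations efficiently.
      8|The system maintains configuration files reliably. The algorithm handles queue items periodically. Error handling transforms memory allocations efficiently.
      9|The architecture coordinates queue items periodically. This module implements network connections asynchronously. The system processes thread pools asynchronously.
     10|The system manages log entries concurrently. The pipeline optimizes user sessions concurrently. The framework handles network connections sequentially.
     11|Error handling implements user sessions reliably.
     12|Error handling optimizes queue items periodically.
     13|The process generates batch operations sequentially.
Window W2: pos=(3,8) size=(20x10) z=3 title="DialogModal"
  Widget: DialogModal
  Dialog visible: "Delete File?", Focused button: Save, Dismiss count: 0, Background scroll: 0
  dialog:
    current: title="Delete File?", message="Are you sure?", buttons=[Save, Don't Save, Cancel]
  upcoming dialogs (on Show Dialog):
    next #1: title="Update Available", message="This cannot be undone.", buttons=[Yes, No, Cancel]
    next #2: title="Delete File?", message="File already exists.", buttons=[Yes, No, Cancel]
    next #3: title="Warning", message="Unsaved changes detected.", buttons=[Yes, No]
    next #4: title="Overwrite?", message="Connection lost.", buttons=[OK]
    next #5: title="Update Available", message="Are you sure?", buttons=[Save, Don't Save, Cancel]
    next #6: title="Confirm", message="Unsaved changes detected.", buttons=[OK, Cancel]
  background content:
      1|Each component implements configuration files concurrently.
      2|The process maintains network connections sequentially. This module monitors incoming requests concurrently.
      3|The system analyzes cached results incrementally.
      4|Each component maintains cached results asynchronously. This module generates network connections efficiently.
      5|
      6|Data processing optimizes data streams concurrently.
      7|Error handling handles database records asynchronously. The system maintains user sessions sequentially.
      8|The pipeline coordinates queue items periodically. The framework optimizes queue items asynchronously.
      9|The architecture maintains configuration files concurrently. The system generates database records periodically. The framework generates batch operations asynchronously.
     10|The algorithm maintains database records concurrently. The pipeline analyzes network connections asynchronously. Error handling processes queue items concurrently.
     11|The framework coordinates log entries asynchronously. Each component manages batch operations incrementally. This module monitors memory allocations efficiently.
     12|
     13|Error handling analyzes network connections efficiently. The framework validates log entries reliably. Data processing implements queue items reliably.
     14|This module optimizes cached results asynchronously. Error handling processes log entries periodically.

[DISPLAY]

     ┠────────────────────────────────┨ 
     ┃The pipeline manages memory allo┃ 
     ┃Th┌──────────────────────────┐al┃ 
    ┏┃Th│          Error           │ e┃ 
    ┃┃Da│   Save before closing?   │gu┃ 
    ┠┃Th│[Save]  Don't Save   Cance│ca┃ 
   ┏━━━━━━━━━━━━━━━━━━┓────────────┘  ┃ 
   ┃ DialogModal      ┃es data streams┃ 
   ┠──────────────────┨ins configurati┃ 
   ┃Ea┌────────────┐mp┃━━━━━━━━━━━━━━━┛ 
   ┃Th│Delete File?│ta┃         ┃       
   ┃Th│Are you sure│ze┃         ┃       
   ┃Ea│[Save]  Don'│ai┃         ┃       
   ┃  └────────────┘  ┃         ┃       
   ┃Data processing op┃         ┃       
   ┗━━━━━━━━━━━━━━━━━━┛         ┃       
    ┃                           ┃       
    ┃                           ┃       
    ┗━━━━━━━━━━━━━━━━━━━━━━━━━━━┛       
                                        
                                        
                                        


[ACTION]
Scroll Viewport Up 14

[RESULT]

     ┏━━━━━━━━━━━━━━━━━━━━━━━━━━━━━━━━┓ 
     ┃ DialogModal                    ┃ 
     ┠────────────────────────────────┨ 
     ┃The pipeline manages memory allo┃ 
     ┃Th┌──────────────────────────┐al┃ 
    ┏┃Th│          Error           │ e┃ 
    ┃┃Da│   Save before closing?   │gu┃ 
    ┠┃Th│[Save]  Don't Save   Cance│ca┃ 
   ┏━━━━━━━━━━━━━━━━━━┓────────────┘  ┃ 
   ┃ DialogModal      ┃es data streams┃ 
   ┠──────────────────┨ins configurati┃ 
   ┃Ea┌────────────┐mp┃━━━━━━━━━━━━━━━┛ 
   ┃Th│Delete File?│ta┃         ┃       
   ┃Th│Are you sure│ze┃         ┃       
   ┃Ea│[Save]  Don'│ai┃         ┃       
   ┃  └────────────┘  ┃         ┃       
   ┃Data processing op┃         ┃       
   ┗━━━━━━━━━━━━━━━━━━┛         ┃       
    ┃                           ┃       
    ┃                           ┃       
    ┗━━━━━━━━━━━━━━━━━━━━━━━━━━━┛       
                                        


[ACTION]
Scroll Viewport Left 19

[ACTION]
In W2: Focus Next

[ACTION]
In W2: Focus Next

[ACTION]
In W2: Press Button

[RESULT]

     ┏━━━━━━━━━━━━━━━━━━━━━━━━━━━━━━━━┓ 
     ┃ DialogModal                    ┃ 
     ┠────────────────────────────────┨ 
     ┃The pipeline manages memory allo┃ 
     ┃Th┌──────────────────────────┐al┃ 
    ┏┃Th│          Error           │ e┃ 
    ┃┃Da│   Save before closing?   │gu┃ 
    ┠┃Th│[Save]  Don't Save   Cance│ca┃ 
   ┏━━━━━━━━━━━━━━━━━━┓────────────┘  ┃ 
   ┃ DialogModal      ┃es data streams┃ 
   ┠──────────────────┨ins configurati┃ 
   ┃Each component imp┃━━━━━━━━━━━━━━━┛ 
   ┃The process mainta┃         ┃       
   ┃The system analyze┃         ┃       
   ┃Each component mai┃         ┃       
   ┃                  ┃         ┃       
   ┃Data processing op┃         ┃       
   ┗━━━━━━━━━━━━━━━━━━┛         ┃       
    ┃                           ┃       
    ┃                           ┃       
    ┗━━━━━━━━━━━━━━━━━━━━━━━━━━━┛       
                                        
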